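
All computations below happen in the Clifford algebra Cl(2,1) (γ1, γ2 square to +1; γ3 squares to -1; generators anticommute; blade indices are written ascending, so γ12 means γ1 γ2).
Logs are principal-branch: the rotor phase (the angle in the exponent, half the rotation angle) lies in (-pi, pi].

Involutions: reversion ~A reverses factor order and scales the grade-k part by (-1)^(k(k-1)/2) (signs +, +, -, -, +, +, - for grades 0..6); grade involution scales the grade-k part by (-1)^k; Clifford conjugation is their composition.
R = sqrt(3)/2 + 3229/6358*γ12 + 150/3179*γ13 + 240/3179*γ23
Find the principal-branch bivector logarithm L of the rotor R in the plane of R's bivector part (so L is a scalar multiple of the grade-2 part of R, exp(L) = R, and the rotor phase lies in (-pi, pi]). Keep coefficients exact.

The scalar part of R is sqrt(3)/2, and that scalar determines the rotor phase on the principal branch; recovering the unit plane as bivector-part over sine of the phase gives L = phase * plane.
Concretely: cos(phase) = sqrt(3)/2 gives phase = ±pi/6, and since phase/sin(phase) is even the sign is immaterial: L = (phase/sin(phase)) * <R>_2 = (pi/3) * <R>_2.
Answer: 3229*pi/19074*γ12 + 50*pi/3179*γ13 + 80*pi/3179*γ23


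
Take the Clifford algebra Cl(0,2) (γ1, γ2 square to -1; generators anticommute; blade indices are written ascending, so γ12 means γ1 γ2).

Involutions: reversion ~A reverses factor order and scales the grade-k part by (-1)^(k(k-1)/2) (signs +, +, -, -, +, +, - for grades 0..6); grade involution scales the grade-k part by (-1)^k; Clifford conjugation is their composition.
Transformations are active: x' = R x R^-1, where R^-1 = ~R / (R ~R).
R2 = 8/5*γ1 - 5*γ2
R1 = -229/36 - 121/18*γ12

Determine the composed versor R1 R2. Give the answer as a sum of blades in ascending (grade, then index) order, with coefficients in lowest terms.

Distribute over the terms of R1 (each basis-blade product reordered to ascending indices, repeated generators contracted through their squares):
(-229/36) R2 = -458/45*γ1 + 1145/36*γ2
(-121/18*γ12) R2 = -605/18*γ1 - 484/45*γ2
Summing the partial products and collecting blades:
Answer: -3941/90*γ1 + 421/20*γ2


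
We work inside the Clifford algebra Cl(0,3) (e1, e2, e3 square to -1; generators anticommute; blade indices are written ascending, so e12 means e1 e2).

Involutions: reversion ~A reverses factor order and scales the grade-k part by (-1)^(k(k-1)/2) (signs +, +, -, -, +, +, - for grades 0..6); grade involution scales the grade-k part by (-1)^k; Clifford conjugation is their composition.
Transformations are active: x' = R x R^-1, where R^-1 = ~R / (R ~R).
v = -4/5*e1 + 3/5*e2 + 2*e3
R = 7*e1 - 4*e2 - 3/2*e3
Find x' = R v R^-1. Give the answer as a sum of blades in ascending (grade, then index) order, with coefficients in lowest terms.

~R = 7*e1 - 4*e2 - 3/2*e3, and R ~R = -269/4, so R^-1 = ~R / (-269/4).
R v = 11 + e12 + 64/5*e13 - 71/10*e23
Answer: -2004/1345*e1 + 953/1345*e2 - 406/269*e3


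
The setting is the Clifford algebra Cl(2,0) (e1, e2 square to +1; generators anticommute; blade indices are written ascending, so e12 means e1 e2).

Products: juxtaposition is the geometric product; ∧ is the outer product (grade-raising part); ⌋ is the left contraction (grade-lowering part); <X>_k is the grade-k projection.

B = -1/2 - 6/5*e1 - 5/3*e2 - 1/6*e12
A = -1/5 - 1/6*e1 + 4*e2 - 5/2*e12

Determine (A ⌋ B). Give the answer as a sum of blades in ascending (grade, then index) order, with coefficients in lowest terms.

step 1: -407/60 + 68/75*e1 + 13/36*e2 + 1/30*e12
Answer: -407/60 + 68/75*e1 + 13/36*e2 + 1/30*e12


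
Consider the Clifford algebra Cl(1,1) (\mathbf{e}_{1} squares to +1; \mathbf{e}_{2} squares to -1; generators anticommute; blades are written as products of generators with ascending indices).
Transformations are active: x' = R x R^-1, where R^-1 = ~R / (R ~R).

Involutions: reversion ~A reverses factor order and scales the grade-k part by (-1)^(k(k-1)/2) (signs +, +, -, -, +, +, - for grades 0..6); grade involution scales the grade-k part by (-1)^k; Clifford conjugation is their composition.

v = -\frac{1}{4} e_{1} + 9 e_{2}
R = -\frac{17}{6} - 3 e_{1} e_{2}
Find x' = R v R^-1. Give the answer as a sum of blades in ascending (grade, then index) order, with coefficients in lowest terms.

~R = -\frac{17}{6} + 3 e_{1} e_{2}, and R ~R = -\frac{35}{36}, so R^-1 = ~R / (-\frac{35}{36}).
R v = \frac{665}{24} e_{1} - \frac{105}{4} e_{2}
Answer: \frac{647}{4} e_{1} - 162 e_{2}


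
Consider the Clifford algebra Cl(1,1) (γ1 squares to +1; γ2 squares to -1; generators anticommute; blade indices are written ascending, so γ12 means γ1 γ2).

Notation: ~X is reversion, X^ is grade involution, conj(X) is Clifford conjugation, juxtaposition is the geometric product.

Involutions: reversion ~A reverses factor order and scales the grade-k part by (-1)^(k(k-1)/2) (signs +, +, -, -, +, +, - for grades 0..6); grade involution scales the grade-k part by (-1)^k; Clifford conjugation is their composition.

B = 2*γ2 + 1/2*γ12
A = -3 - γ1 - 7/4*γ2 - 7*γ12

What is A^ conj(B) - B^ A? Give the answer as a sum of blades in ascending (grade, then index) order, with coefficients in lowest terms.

first term: 7 - 119/8*γ1 + 11/2*γ2 - 1/2*γ12
second term: -7 + 119/8*γ1 + 13/2*γ2 - 7/2*γ12
Answer: 14 - 119/4*γ1 - γ2 + 3*γ12


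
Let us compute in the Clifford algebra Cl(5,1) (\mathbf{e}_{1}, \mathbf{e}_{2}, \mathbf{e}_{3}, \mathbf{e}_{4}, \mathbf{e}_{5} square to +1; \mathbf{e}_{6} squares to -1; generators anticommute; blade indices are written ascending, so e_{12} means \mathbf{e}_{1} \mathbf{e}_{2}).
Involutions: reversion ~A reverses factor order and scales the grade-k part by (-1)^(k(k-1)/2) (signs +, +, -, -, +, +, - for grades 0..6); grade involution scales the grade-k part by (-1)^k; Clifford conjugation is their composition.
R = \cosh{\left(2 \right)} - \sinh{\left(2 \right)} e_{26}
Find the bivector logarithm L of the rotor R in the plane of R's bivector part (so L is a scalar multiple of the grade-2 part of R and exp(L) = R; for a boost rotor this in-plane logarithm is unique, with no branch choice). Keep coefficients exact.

The scalar part of R is \cosh{\left(2 \right)}, so cosh pins the rapidity up to sign — the sign comes from the bivector part; dividing that part by sinh of the rapidity yields the plane, and the in-plane L = rapidity * plane is unique because the two sign choices cancel.
Concretely: cosh(rapidity) = \cosh{\left(2 \right)} gives rapidity = ±2, and since rapidity/sinh(rapidity) is even the sign is immaterial: L = (rapidity/sinh(rapidity)) * <R>_2 = (\frac{2}{\sinh{\left(2 \right)}}) * <R>_2.
Answer: -2 e_{26}


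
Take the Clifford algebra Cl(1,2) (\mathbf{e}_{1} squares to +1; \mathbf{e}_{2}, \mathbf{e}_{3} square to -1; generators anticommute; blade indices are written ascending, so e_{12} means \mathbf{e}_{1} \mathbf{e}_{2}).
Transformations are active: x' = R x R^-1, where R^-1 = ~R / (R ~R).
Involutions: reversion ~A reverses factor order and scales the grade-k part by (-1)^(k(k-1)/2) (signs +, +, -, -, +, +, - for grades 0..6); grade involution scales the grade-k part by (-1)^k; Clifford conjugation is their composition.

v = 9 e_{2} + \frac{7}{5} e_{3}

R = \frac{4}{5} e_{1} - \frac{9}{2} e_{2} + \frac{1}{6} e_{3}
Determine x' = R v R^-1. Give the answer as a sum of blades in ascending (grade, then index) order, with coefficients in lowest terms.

~R = \frac{4}{5} e_{1} - \frac{9}{2} e_{2} + \frac{1}{6} e_{3}, and R ~R = -\frac{8837}{450}, so R^-1 = ~R / (-\frac{8837}{450}).
R v = \frac{604}{15} + \frac{36}{5} e_{12} + \frac{28}{25} e_{13} - \frac{39}{5} e_{23}
Answer: -\frac{28992}{8837} e_{1} + \frac{83547}{8837} e_{2} - \frac{92059}{44185} e_{3}


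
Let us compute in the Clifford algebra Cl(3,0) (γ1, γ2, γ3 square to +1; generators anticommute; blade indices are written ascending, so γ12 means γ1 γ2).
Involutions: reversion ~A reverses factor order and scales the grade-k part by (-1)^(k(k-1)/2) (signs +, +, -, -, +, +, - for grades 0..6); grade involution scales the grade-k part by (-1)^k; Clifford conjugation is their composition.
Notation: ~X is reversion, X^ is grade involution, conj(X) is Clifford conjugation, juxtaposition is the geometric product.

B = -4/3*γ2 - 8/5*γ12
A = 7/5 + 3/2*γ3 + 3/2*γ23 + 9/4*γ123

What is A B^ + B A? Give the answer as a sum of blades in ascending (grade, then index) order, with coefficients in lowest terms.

first term: 28/15*γ2 + 8/5*γ3 - 56/25*γ12 - 3/5*γ13 - 2*γ23 - 12/5*γ123
second term: -28/15*γ2 + 8/5*γ3 - 56/25*γ12 + 3/5*γ13 - 2*γ23 - 12/5*γ123
Answer: 16/5*γ3 - 112/25*γ12 - 4*γ23 - 24/5*γ123


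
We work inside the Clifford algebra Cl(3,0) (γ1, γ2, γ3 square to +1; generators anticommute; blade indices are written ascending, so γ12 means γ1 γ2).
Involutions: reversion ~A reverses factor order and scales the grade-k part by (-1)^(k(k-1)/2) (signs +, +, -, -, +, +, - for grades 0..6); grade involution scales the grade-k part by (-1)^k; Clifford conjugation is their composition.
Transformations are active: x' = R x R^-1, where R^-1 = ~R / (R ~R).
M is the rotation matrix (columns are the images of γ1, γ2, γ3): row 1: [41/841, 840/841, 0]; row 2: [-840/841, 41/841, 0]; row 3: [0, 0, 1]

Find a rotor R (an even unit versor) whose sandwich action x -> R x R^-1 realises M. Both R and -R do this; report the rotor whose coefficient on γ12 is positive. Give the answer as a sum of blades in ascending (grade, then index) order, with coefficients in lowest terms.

Method: write R = a + b12*γ12 + b13*γ13 + b23*γ23 with a^2 + b12^2 + b13^2 + b23^2 = 1 (so R^-1 = ~R). Expanding the columns R e_j ~R gives tr M = 4a^2 - 1 and, from the antisymmetric part, M21 - M12 = -4a*b12, M13 - M31 = 4a*b13, M32 - M23 = -4a*b23.
Here tr M = 923/841, so a^2 = (1 + tr M)/4 = 441/841 and a = ±21/29. Taking a = 21/29: M21 - M12 = -1680/841, M13 - M31 = 0, M32 - M23 = 0, giving b12 = 20/29, b13 = 0, b23 = 0, i.e. R = 21/29 + 20/29*γ12.
Its γ12 coefficient is already positive.
Answer: 21/29 + 20/29*γ12. Sheet selection: the two-to-one cover makes ±R indistinguishable at the matrix level (trace 923/841), so uniqueness comes from the required sign on γ12.


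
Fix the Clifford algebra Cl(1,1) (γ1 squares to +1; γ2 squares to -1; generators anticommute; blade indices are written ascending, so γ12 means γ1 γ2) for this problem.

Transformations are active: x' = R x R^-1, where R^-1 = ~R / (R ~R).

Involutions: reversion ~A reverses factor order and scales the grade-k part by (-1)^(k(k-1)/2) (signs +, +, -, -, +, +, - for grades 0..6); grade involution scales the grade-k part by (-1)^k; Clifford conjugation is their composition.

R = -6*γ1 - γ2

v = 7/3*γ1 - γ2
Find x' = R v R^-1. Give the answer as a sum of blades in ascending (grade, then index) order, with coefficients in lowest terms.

~R = -6*γ1 - γ2, and R ~R = 35, so R^-1 = ~R / (35).
R v = -15 + 25/3*γ12
Answer: 59/21*γ1 + 13/7*γ2


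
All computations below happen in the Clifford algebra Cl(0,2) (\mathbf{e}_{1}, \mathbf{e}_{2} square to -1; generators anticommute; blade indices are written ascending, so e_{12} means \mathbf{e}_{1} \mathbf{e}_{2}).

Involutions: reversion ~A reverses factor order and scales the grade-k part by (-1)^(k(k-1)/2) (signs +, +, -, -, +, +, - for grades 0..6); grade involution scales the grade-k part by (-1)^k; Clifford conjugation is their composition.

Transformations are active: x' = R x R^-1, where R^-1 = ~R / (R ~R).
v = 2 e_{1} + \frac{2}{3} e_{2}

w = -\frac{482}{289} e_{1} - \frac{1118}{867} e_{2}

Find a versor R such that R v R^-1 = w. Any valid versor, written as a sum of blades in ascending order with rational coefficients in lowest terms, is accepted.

The midline construction: v and w both square to -\frac{40}{9}, so reflecting in their sum \frac{96}{289} e_{1} - \frac{180}{289} e_{2} exchanges them.
Answer: \frac{96}{289} e_{1} - \frac{180}{289} e_{2}


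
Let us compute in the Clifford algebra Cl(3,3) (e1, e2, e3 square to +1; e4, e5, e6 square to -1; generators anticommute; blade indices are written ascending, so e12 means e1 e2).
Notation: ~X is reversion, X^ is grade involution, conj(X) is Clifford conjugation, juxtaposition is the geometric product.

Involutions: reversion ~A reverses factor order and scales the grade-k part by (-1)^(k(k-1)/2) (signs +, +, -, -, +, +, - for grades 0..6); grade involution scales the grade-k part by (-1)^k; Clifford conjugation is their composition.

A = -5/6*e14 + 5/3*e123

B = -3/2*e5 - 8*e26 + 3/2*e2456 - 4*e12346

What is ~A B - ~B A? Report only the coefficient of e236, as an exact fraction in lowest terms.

first term: -20/3*e46 - 40/3*e136 - 5/4*e145 - 10/3*e236 + 5/2*e1235 + 20/3*e1246 + 5/4*e1256 + 5/2*e13456
second term: 20/3*e46 + 40/3*e136 + 5/4*e145 + 10/3*e236 + 5/2*e1235 + 20/3*e1246 + 5/4*e1256 + 5/2*e13456
Answer: -20/3


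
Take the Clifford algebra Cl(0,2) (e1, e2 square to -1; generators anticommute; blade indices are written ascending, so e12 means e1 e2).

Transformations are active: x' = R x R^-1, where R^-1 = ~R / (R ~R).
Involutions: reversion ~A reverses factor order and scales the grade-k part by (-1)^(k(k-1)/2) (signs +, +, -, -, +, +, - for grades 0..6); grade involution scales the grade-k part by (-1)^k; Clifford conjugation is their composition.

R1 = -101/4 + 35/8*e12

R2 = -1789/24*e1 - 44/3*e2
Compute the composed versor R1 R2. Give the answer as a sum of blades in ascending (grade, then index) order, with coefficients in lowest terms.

Distribute over the terms of R1 (each basis-blade product reordered to ascending indices, repeated generators contracted through their squares):
(-101/4) R2 = 180689/96*e1 + 1111/3*e2
(35/8*e12) R2 = 385/6*e1 - 62615/192*e2
Summing the partial products and collecting blades:
Answer: 62283/32*e1 + 8489/192*e2


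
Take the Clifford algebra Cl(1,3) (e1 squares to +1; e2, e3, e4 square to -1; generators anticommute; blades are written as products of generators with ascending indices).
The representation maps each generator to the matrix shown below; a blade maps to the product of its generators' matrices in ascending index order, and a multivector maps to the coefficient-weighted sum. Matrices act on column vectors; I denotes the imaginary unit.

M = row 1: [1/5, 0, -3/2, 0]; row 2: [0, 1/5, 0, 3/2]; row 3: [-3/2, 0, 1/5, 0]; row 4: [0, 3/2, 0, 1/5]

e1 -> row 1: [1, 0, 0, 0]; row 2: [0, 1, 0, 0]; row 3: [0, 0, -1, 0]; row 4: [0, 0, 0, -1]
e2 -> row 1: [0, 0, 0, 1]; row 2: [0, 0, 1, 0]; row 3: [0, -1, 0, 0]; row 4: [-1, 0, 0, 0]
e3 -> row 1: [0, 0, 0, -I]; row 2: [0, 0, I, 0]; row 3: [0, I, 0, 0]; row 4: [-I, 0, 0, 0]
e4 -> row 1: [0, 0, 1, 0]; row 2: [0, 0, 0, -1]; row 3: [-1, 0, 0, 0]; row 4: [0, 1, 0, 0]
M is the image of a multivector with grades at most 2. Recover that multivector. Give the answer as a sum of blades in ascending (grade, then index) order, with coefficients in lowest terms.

Method: the blade images are trace-orthogonal — tr(rho(e_A) rho(e_B)^-1) = 4 if A = B and 0 otherwise — and rho(e_A)^-1 = (e_A)^2 * rho(e_A) with (e_A)^2 = +1 or -1, so the coefficient of e_A in the preimage is (e_A)^2 * tr(M rho(e_A))/4.
Nonzero projections over blades of grade <= 2: 1: (1)^2 = +1, tr(M 1) = 4/5, coefficient 1/5; e1 e4: (e1 e4)^2 = +1, tr(M rho(e1 e4)) = -6, coefficient -3/2. Every other blade of grade <= 2 projects to 0.
Answer: 1/5 - 3/2*e1 e4


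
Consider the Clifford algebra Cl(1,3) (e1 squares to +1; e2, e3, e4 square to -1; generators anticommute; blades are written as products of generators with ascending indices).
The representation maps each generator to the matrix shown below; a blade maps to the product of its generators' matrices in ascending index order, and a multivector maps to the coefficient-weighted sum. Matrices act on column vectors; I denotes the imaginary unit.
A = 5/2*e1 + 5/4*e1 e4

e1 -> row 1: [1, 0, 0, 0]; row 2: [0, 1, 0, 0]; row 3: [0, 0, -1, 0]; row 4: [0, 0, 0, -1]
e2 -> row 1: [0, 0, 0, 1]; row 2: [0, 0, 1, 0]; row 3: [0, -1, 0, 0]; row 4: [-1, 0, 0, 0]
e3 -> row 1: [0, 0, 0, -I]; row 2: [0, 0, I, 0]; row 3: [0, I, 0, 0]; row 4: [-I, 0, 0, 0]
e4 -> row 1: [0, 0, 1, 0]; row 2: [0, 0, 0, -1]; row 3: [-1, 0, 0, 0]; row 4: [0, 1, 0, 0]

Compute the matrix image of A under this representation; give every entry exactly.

Bivector images (products of the table entries): rho(e1 e4) = rho(e1)rho(e4) = row 1: [0, 0, 1, 0]; row 2: [0, 0, 0, -1]; row 3: [1, 0, 0, 0]; row 4: [0, -1, 0, 0].
M = (5/2)*rho(e1) + (5/4)*rho(e1 e4), summed entrywise:
Answer: row 1: [5/2, 0, 5/4, 0]; row 2: [0, 5/2, 0, -5/4]; row 3: [5/4, 0, -5/2, 0]; row 4: [0, -5/4, 0, -5/2]


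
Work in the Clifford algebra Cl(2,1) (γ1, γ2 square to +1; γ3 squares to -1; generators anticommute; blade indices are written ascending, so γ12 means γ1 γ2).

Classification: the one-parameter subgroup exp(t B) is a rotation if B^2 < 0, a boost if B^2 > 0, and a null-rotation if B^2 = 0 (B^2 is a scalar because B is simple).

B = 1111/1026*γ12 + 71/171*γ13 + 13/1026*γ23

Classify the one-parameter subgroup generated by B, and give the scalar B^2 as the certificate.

B^2 term by term: the squares give (1111/1026)^2*(γ12)^2 + (71/171)^2*(γ13)^2 + (13/1026)^2*(γ23)^2 = 1234321/1052676*(-1) + 5041/29241*(+1) + 169/1052676*(+1) = -1 (each basis 2-blade squares to minus the product of its generators' squares); cross terms between blades sharing an index anticommute and cancel. So B^2 = -1.
Answer: rotation, certificate B^2 = -1. The class reads off the invariant scalar -1 directly.


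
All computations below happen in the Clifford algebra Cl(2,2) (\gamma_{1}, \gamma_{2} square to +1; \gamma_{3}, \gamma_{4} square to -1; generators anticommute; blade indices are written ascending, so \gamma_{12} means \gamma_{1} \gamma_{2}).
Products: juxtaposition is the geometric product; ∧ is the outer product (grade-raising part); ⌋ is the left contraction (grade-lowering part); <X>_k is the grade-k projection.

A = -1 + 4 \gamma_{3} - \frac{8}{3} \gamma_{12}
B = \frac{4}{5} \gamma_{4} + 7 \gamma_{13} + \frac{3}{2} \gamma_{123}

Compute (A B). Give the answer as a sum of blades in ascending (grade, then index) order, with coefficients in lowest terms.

step 1: 28 \gamma_{1} + 4 \gamma_{3} - \frac{4}{5} \gamma_{4} - 6 \gamma_{12} - 7 \gamma_{13} + \frac{56}{3} \gamma_{23} + \frac{16}{5} \gamma_{34} - \frac{3}{2} \gamma_{123} - \frac{32}{15} \gamma_{124}
Answer: 28 \gamma_{1} + 4 \gamma_{3} - \frac{4}{5} \gamma_{4} - 6 \gamma_{12} - 7 \gamma_{13} + \frac{56}{3} \gamma_{23} + \frac{16}{5} \gamma_{34} - \frac{3}{2} \gamma_{123} - \frac{32}{15} \gamma_{124}


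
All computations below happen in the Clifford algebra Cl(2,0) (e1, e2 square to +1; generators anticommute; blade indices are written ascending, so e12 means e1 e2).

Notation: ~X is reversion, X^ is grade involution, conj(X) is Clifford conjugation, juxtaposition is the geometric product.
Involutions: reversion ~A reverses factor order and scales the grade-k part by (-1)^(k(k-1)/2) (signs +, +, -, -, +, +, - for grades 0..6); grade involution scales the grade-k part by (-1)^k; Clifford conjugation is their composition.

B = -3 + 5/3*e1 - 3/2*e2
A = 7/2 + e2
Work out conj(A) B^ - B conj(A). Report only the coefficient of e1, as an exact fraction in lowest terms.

first term: -12 - 35/6*e1 + 33/4*e2 - 5/3*e12
second term: -9 + 35/6*e1 - 9/4*e2 - 5/3*e12
Answer: -35/3


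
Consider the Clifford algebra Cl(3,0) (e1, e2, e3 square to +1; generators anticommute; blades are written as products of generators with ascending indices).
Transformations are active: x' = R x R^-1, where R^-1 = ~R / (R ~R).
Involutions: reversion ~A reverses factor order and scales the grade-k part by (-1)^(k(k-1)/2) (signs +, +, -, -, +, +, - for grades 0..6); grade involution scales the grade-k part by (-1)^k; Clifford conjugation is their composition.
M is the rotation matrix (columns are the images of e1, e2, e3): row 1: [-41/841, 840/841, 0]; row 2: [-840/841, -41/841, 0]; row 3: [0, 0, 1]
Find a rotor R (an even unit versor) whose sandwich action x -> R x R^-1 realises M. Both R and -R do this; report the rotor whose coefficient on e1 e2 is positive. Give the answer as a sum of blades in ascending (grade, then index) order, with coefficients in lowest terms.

Method: write R = a + b12*e1 e2 + b13*e1 e3 + b23*e2 e3 with a^2 + b12^2 + b13^2 + b23^2 = 1 (so R^-1 = ~R). Expanding the columns R e_j ~R gives tr M = 4a^2 - 1 and, from the antisymmetric part, M21 - M12 = -4a*b12, M13 - M31 = 4a*b13, M32 - M23 = -4a*b23.
Here tr M = 759/841, so a^2 = (1 + tr M)/4 = 400/841 and a = ±20/29. Taking a = 20/29: M21 - M12 = -1680/841, M13 - M31 = 0, M32 - M23 = 0, giving b12 = 21/29, b13 = 0, b23 = 0, i.e. R = 20/29 + 21/29*e1 e2.
Its e1 e2 coefficient is already positive.
Answer: 20/29 + 21/29*e1 e2. Recall the cover is two-to-one: with M of trace 759/841, both preimages act alike, and the stated e1 e2 sign chooses the sheet.


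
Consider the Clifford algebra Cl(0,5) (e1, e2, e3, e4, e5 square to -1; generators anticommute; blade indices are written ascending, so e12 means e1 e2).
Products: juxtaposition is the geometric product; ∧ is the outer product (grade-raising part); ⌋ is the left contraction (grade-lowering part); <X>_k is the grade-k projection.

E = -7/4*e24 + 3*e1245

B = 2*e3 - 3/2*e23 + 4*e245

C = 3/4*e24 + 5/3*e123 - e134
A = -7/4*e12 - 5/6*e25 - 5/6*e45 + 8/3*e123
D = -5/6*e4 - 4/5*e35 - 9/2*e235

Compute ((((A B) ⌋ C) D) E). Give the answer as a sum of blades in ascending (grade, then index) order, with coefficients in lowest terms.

step 1: 4*e1 + 10/3*e2 - 10/3*e4 - 16/3*e12 - 21/8*e13 - 5/4*e35 - 7/2*e123 + 7*e145 + 5/3*e235 - 5/3*e345 + 32/3*e1345 + 5/4*e2345
step 2: -35/6 - 55/8*e2 + 80/9*e3 - 41/8*e4 + 20/9*e13 - 20/3*e23 + 4*e34
step 3: -205/48 + 10/3*e3 + 175/36*e4 - 206/9*e5 + 16/9*e15 + 275/48*e24 - 136/3*e25 - 200/27*e34 - 1261/48*e35 - 16/5*e45 - 10*e125 - 50/27*e134 + 50/9*e234 + 127/4*e235 - 18*e245 - 41/10*e345 + 369/16*e2345
step 4: 1925/192 + 54*e1 - 1225/144*e2 - 175/18*e3 + 30*e4 - 63/2*e5 + 48/5*e12 - 1107/16*e13 - 136*e14 - 275/16*e15 - 350/27*e23 + 137/64*e24 + 28/5*e25 - 2583/64*e35 - 238/3*e45 + 1223/135*e123 - 206/3*e124 - 175/12*e125 + 381/4*e134 - 50/3*e135 - 35/2*e145 + 35/6*e234 - 4583/360*e235 + 721/18*e245 - 889/16*e345 - 1261/16*e1234 + 200/9*e1235 - 2293/144*e1245 - 8827/192*e2345 + 10*e12345
Answer: 1925/192 + 54*e1 - 1225/144*e2 - 175/18*e3 + 30*e4 - 63/2*e5 + 48/5*e12 - 1107/16*e13 - 136*e14 - 275/16*e15 - 350/27*e23 + 137/64*e24 + 28/5*e25 - 2583/64*e35 - 238/3*e45 + 1223/135*e123 - 206/3*e124 - 175/12*e125 + 381/4*e134 - 50/3*e135 - 35/2*e145 + 35/6*e234 - 4583/360*e235 + 721/18*e245 - 889/16*e345 - 1261/16*e1234 + 200/9*e1235 - 2293/144*e1245 - 8827/192*e2345 + 10*e12345


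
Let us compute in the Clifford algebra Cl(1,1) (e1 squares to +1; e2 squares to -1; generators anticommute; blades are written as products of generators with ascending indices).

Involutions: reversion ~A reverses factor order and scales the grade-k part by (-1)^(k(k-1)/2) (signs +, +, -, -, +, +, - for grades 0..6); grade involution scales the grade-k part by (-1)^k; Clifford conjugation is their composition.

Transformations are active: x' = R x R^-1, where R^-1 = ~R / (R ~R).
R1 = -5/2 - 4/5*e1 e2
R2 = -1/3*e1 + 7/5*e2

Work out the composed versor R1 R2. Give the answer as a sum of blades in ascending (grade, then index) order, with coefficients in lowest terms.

Distribute over the terms of R1 (each basis-blade product reordered to ascending indices, repeated generators contracted through their squares):
(-5/2) R2 = 5/6*e1 - 7/2*e2
(-4/5*e1 e2) R2 = 28/25*e1 - 4/15*e2
Summing the partial products and collecting blades:
Answer: 293/150*e1 - 113/30*e2


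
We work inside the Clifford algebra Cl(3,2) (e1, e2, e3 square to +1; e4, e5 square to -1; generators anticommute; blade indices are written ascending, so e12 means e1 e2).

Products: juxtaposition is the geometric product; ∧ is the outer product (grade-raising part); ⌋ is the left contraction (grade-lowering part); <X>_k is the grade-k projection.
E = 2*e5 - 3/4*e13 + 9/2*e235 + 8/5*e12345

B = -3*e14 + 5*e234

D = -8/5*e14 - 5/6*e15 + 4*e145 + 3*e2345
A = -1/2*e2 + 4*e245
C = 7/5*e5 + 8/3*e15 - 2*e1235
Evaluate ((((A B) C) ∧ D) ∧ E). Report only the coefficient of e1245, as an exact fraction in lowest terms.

step 1: -5/2*e34 + 20*e35 - 3/2*e124 + 12*e125
step 2: -32*e2 - 4*e3 - 284/5*e12 - 160/3*e13 - 4*e245 - 1/2*e345 - 71/10*e1245 - 20/3*e1345
step 3: -256/5*e124 - 80/3*e125 - 32/5*e134 - 10/3*e135 + 128*e1245 + 16*e1345
step 4: -512/5*e1245 - 64/5*e1345
Answer: -512/5


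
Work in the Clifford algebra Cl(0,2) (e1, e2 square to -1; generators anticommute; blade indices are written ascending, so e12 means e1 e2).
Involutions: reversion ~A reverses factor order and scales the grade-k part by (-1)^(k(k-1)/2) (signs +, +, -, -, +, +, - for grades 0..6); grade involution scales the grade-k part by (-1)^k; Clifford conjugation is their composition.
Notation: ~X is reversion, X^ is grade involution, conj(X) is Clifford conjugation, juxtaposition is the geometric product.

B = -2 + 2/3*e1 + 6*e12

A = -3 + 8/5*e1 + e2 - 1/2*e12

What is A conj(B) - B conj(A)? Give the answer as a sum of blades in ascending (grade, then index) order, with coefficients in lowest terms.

first term: 61/15 - 36/5*e1 + 119/15*e2 + 59/3*e12
second term: 61/15 + 36/5*e1 - 119/15*e2 - 59/3*e12
Answer: -72/5*e1 + 238/15*e2 + 118/3*e12


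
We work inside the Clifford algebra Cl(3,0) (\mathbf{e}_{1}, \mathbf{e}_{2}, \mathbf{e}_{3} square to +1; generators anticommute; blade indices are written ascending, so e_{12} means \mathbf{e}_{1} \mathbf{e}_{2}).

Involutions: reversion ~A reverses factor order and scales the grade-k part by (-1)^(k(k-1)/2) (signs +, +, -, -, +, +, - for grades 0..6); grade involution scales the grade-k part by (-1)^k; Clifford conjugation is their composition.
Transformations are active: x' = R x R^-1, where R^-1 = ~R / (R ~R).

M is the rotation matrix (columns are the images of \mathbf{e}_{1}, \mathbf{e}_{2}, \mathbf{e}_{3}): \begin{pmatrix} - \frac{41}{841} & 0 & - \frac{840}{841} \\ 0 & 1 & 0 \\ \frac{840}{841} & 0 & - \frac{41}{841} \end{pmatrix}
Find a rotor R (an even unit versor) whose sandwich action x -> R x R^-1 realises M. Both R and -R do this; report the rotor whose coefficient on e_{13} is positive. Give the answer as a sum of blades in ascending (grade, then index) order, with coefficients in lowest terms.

Method: write R = a + b12*e_{12} + b13*e_{13} + b23*e_{23} with a^2 + b12^2 + b13^2 + b23^2 = 1 (so R^-1 = ~R). Expanding the columns R e_j ~R gives tr M = 4a^2 - 1 and, from the antisymmetric part, M21 - M12 = -4a*b12, M13 - M31 = 4a*b13, M32 - M23 = -4a*b23.
Here tr M = \frac{759}{841}, so a^2 = (1 + tr M)/4 = \frac{400}{841} and a = ±\frac{20}{29}. Taking a = \frac{20}{29}: M21 - M12 = 0, M13 - M31 = -\frac{1680}{841}, M32 - M23 = 0, giving b12 = 0, b13 = -\frac{21}{29}, b23 = 0, i.e. R = \frac{20}{29} - \frac{21}{29} e_{13}.
Its e_{13} coefficient is negative, so report the other preimage -R.
Answer: -\frac{20}{29} + \frac{21}{29} e_{13}. Why the constraint matters: R and -R act identically through the sandwich — M has trace \frac{759}{841} either way — so only the sign condition on e_{13} picks one of the two preimages.


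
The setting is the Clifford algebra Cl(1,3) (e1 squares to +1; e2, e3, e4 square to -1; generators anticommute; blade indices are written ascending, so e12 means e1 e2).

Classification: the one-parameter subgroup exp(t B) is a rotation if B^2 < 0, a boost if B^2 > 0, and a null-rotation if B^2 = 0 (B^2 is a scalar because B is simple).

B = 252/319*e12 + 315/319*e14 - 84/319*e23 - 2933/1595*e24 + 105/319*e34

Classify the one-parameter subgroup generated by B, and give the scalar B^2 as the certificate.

B^2 term by term: the squares give (252/319)^2*(e12)^2 + (315/319)^2*(e14)^2 + (-84/319)^2*(e23)^2 + (-2933/1595)^2*(e24)^2 + (105/319)^2*(e34)^2 = 63504/101761*(+1) + 99225/101761*(+1) + 7056/101761*(-1) + 8602489/2544025*(-1) + 11025/101761*(-1) = -49/25 (each basis 2-blade squares to minus the product of its generators' squares); cross terms between blades sharing an index anticommute and cancel; the commuting (index-disjoint) pairs give grade-4 terms 2*c*c'*(blade product), which cancel blade by blade — e1234: 52920/101761 - 52920/101761 = 0 — confirming B is simple. So B^2 = -49/25.
Answer: rotation, certificate B^2 = -49/25. Key observation: B^2 = -49/25 is a conjugation invariant, so its sign decides the class regardless of the surface form of B.


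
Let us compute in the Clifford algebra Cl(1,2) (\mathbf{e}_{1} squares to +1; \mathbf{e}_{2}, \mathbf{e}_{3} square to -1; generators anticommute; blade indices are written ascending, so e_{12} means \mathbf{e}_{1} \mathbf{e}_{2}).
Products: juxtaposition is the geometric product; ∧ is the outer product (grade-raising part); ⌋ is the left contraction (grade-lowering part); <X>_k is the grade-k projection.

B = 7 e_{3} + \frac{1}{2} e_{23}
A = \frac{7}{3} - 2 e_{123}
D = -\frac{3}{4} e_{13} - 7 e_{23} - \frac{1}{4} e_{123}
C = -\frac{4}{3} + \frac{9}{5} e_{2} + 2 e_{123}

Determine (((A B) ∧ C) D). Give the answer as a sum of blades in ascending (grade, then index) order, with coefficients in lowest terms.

step 1: e_{1} + \frac{49}{3} e_{3} + 14 e_{12} + \frac{7}{6} e_{23}
step 2: -\frac{4}{3} e_{1} - \frac{196}{9} e_{3} - \frac{253}{15} e_{12} - \frac{1393}{45} e_{23}
step 3: -\frac{9751}{45} + \frac{1547}{180} e_{1} + \frac{1372}{9} e_{2} + \frac{313}{60} e_{3} - \frac{5159}{180} e_{12} - \frac{1771}{15} e_{13} - \frac{739}{60} e_{23} + \frac{28}{3} e_{123}
Answer: -\frac{9751}{45} + \frac{1547}{180} e_{1} + \frac{1372}{9} e_{2} + \frac{313}{60} e_{3} - \frac{5159}{180} e_{12} - \frac{1771}{15} e_{13} - \frac{739}{60} e_{23} + \frac{28}{3} e_{123}


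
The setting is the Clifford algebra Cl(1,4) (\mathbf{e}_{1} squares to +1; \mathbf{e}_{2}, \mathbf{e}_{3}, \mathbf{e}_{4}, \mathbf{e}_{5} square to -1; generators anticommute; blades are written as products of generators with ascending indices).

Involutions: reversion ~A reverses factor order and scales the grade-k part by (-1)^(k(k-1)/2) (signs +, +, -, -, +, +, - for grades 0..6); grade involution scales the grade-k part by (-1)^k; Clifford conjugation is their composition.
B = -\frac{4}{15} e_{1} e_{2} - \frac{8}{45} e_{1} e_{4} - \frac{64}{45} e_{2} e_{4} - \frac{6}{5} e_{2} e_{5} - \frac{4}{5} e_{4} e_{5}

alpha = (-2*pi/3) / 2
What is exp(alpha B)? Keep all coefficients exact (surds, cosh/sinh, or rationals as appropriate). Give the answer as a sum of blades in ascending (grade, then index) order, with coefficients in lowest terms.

B^2 term by term: the squares give (-\frac{4}{15})^2*(e_{1} e_{2})^2 + (-\frac{8}{45})^2*(e_{1} e_{4})^2 + (-\frac{64}{45})^2*(e_{2} e_{4})^2 + (-\frac{6}{5})^2*(e_{2} e_{5})^2 + (-\frac{4}{5})^2*(e_{4} e_{5})^2 = \frac{16}{225}*(+1) + \frac{64}{2025}*(+1) + \frac{4096}{2025}*(-1) + \frac{36}{25}*(-1) + \frac{16}{25}*(-1) = -4 (each basis 2-blade squares to minus the product of its generators' squares); cross terms between blades sharing an index anticommute and cancel; the commuting (index-disjoint) pairs give grade-4 terms 2*c*c'*(blade product), which cancel blade by blade — e_{1} e_{2} e_{4} e_{5}: \frac{32}{75} - \frac{32}{75} = 0 — confirming B is simple. So B^2 = -4.
B^2 = -4 — a negative square means the series sums to a rotation: l = 2, alpha*l = - \frac{2 \pi}{3}, so exp(alpha B) = cos(- \frac{2 \pi}{3}) + (sin(- \frac{2 \pi}{3})/2)*B = - \frac{1}{2} + (- \frac{\sqrt{3}}{4})*B.
Answer: - \frac{1}{2} + \frac{\sqrt{3}}{15} e_{1} e_{2} + \frac{2 \sqrt{3}}{45} e_{1} e_{4} + \frac{16 \sqrt{3}}{45} e_{2} e_{4} + \frac{3 \sqrt{3}}{10} e_{2} e_{5} + \frac{\sqrt{3}}{5} e_{4} e_{5}


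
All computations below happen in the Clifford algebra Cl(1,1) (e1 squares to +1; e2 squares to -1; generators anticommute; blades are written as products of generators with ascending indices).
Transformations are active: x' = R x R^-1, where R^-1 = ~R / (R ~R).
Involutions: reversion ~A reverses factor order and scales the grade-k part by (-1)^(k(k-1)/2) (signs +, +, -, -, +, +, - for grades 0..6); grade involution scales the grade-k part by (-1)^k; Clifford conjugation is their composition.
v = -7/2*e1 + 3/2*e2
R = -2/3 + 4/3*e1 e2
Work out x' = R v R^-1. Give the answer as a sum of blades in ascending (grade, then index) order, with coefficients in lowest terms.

~R = -2/3 - 4/3*e1 e2, and R ~R = -4/3, so R^-1 = ~R / (-4/3).
R v = 1/3*e1 + 11/3*e2
Answer: 23/6*e1 + 13/6*e2


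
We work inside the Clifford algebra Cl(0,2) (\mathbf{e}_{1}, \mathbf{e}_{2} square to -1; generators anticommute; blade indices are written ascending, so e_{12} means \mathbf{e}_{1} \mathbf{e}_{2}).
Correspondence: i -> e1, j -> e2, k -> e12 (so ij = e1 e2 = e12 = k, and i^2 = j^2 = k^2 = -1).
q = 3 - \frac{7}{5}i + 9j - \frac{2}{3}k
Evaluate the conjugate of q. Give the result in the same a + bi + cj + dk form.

In blades: q = 3 - \frac{7}{5} e_{1} + 9 e_{2} - \frac{2}{3} e_{12}.
Conjugation here is Clifford conjugation: the scalar is fixed and the grade-1 and grade-2 blades all flip sign, giving 3 + \frac{7}{5} e_{1} - 9 e_{2} + \frac{2}{3} e_{12}; translating back:
Answer: 3 + \frac{7}{5}i - 9j + \frac{2}{3}k


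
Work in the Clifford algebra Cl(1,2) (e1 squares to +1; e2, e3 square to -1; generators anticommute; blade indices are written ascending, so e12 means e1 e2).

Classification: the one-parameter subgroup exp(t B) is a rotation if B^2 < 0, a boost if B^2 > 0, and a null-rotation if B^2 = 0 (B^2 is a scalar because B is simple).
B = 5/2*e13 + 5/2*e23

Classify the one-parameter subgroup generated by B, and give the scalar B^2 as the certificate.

B^2 term by term: the squares give (5/2)^2*(e13)^2 + (5/2)^2*(e23)^2 = 25/4*(+1) + 25/4*(-1) = 0 (each basis 2-blade squares to minus the product of its generators' squares); cross terms between blades sharing an index anticommute and cancel. So B^2 = 0.
Answer: null-rotation, certificate B^2 = 0. Check the certificate: B^2 = 0, and that sign is decisive whatever form B takes.


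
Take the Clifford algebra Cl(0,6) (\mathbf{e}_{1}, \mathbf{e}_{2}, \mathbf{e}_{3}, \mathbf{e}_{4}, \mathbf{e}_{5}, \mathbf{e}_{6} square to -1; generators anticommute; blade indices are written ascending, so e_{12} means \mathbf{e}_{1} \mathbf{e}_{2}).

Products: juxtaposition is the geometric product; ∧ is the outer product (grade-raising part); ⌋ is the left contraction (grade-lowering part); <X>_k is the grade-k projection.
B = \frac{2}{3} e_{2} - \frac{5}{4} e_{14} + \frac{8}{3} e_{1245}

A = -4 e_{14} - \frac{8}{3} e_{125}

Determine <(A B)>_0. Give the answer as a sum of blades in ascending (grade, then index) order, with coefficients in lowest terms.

step 1: -5 + \frac{64}{9} e_{4} - \frac{16}{9} e_{15} - \frac{32}{3} e_{25} + \frac{8}{3} e_{124} + \frac{10}{3} e_{245}
step 2: -5
Answer: -5


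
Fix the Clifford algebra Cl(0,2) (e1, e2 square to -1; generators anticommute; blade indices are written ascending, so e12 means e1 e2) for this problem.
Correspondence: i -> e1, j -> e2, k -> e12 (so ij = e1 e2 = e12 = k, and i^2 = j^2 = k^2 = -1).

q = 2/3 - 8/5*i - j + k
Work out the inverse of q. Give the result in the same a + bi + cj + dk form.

In blades: q = 2/3 - 8/5*e1 - e2 + e12.
With qbar = 2/3 + 8/5*e1 + e2 - e12 (scalar fixed, mapped units negated), q qbar = 1126/225 (the sum of squared coefficients), so q^-1 = qbar / (1126/225) = 75/563 + 180/563*e1 + 225/1126*e2 - 225/1126*e12; translating back:
Answer: 75/563 + 180/563*i + 225/1126*j - 225/1126*k


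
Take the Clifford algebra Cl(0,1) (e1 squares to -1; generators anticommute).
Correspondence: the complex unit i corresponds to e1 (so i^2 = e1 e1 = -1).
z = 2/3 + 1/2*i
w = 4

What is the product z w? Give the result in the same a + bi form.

In blades: z = 2/3 + 1/2*e1, w = 4.
Distribute z over w term by term (generator squares from the signature, products reordered to ascending indices): (2/3)*w = 8/3; (1/2*e1)*w = 2*e1.
Sum: 8/3 + 2*e1; translating back through the correspondence:
Answer: 8/3 + 2i


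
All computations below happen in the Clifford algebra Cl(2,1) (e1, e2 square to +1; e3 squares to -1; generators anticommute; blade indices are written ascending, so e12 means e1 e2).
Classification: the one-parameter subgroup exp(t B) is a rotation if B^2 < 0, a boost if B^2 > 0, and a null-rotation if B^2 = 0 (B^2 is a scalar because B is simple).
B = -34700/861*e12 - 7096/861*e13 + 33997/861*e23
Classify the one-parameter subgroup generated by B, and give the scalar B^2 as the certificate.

B^2 term by term: the squares give (-34700/861)^2*(e12)^2 + (-7096/861)^2*(e13)^2 + (33997/861)^2*(e23)^2 = 1204090000/741321*(-1) + 50353216/741321*(+1) + 1155796009/741321*(+1) = 25/9 (each basis 2-blade squares to minus the product of its generators' squares); cross terms between blades sharing an index anticommute and cancel. So B^2 = 25/9.
Answer: boost, certificate B^2 = 25/9. No conjugation can change B^2 = 25/9; the sign gives the class.


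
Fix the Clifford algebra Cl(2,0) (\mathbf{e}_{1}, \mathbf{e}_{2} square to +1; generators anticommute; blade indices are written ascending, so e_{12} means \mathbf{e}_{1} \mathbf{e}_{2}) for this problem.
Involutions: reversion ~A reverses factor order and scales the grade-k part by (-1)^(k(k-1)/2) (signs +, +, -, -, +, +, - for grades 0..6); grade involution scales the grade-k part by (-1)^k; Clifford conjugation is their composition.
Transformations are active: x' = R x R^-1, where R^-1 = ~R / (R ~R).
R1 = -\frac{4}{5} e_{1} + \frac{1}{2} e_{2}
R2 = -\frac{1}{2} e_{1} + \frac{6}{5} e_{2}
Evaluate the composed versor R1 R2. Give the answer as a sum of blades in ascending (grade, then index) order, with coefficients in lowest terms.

Distribute over the terms of R1 (each basis-blade product reordered to ascending indices, repeated generators contracted through their squares):
(-\frac{4}{5} e_{1}) R2 = \frac{2}{5} - \frac{24}{25} e_{12}
(\frac{1}{2} e_{2}) R2 = \frac{3}{5} + \frac{1}{4} e_{12}
Summing the partial products and collecting blades:
Answer: 1 - \frac{71}{100} e_{12}


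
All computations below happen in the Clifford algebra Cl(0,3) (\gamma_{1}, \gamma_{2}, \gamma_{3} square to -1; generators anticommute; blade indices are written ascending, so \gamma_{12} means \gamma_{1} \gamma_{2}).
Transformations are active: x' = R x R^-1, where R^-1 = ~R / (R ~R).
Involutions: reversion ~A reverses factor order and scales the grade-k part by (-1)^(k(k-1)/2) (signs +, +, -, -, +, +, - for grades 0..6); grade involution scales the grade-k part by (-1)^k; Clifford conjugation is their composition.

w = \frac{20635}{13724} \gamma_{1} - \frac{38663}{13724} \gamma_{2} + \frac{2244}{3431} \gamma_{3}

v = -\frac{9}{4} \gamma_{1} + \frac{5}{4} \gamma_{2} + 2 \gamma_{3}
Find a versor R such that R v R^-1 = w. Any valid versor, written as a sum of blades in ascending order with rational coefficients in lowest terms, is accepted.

Why this works: both vectors square to -\frac{85}{8}, so q(v) = q(w) and R = v + w = -\frac{2561}{3431} \gamma_{1} - \frac{5377}{3431} \gamma_{2} + \frac{9106}{3431} \gamma_{3} carries v to w — its own direction survives, the complement (v - w)/2 flips.
Answer: -\frac{2561}{3431} \gamma_{1} - \frac{5377}{3431} \gamma_{2} + \frac{9106}{3431} \gamma_{3}


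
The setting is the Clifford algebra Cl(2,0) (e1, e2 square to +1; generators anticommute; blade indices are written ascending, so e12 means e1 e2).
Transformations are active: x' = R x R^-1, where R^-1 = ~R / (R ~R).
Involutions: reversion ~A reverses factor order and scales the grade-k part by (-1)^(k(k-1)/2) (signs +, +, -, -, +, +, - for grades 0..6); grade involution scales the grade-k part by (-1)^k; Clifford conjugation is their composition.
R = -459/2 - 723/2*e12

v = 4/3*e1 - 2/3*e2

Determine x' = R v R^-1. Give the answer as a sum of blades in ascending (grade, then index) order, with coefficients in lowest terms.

~R = -459/2 + 723/2*e12, and R ~R = 366705/2, so R^-1 = ~R / (366705/2).
R v = -65*e1 + 635*e2
Answer: -28618/24447*e1 - 22564/24447*e2
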